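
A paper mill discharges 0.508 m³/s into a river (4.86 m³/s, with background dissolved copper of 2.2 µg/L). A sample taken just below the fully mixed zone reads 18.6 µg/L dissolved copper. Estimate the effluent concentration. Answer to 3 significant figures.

Mass balance: 4.860·2.200 + 0.5080·Cₑ = 5.368·18.60
→ Cₑ = (5.368·18.60 − 4.860·2.200) / 0.5080 = 175.5 µg/L.

175 µg/L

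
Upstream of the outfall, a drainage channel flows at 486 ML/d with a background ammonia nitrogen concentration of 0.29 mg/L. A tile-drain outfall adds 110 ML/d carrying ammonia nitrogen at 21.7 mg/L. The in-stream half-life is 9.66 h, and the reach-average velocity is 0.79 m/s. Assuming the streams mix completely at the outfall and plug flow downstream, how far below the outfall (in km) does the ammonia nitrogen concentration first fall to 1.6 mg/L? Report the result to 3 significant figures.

38.6 km

Conservation of mass: C = (486.0·0.2900 + 110.0·21.70) / 596.0 = 2528/596.0 = 4.242 mg/L.
Half-life 9.66 h → k = ln 2 / 9.66 = 0.07175 h⁻¹ = 1.722 d⁻¹.
Set 4.242·exp(−k·t) = 1.6 → t = ln(4.242/1.6)/k = 48910 s = 13.59 h.
Distance = v·t = 0.79·48910 = 38640 m = 38.64 km.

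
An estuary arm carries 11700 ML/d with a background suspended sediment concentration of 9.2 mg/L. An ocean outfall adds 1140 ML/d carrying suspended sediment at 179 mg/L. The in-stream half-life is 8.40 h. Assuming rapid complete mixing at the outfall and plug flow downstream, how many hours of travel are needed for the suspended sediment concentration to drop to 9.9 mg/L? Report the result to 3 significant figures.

10.9 h

Mixed concentration C = ΣQC/ΣQ = (11700·9.200 + 1140·179.0) / 12840 = 311700/12840 = 24.28 mg/L.
Half-life 8.40 h → k = ln 2 / 8.40 = 0.08252 h⁻¹ = 1.980 d⁻¹.
24.28·exp(−k·t) = 9.9 → t = ln(24.28/9.9)/k = 39130 s = 10.87 h.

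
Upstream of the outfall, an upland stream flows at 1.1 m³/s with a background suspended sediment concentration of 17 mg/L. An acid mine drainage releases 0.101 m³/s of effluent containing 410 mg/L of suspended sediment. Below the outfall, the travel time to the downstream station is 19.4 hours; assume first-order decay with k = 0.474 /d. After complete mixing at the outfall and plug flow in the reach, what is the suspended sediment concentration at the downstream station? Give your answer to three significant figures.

Conservation of mass: C = (1.100·17.00 + 0.1010·410.0) / 1.201 = 60.11/1.201 = 50.05 mg/L.
After decay, C = 50.05 × e^(−kt) = 50.05 × 0.6817 = 34.12 mg/L.

34.1 mg/L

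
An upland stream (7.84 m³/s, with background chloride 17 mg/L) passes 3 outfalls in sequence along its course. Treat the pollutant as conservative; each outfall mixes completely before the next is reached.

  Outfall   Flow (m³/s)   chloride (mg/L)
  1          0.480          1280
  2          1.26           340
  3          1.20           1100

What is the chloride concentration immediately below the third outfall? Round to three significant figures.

Outfall 1: combined Q = 8.320 m³/s; C = (7.840·17.00 + 0.4800·1280)/8.320 = 89.87 mg/L.
Outfall 2: combined Q = 9.580 m³/s; C = (8.320·89.87 + 1.260·340.0)/9.580 = 122.8 mg/L.
Outfall 3: combined Q = 10.78 m³/s; C = (9.580·122.8 + 1.200·1100)/10.78 = 231.5 mg/L.

232 mg/L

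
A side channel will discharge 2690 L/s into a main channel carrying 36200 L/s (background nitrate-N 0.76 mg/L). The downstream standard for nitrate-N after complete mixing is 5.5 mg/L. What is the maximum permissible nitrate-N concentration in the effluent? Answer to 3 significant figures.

69.3 mg/L

At the limit, (Qr·Cr + Qe·Cₑ)/(Qr + Qe) = 5.5:
Cₑ = (38890·5.5 − 36200·0.7600) / 2690 = 69.29 mg/L.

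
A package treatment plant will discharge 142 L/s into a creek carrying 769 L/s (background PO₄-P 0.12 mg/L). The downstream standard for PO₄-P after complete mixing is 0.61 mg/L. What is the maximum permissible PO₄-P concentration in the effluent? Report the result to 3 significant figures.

At the limit, (Qr·Cr + Qe·Cₑ)/(Qr + Qe) = 0.61:
Cₑ = (911.0·0.61 − 769.0·0.1200) / 142.0 = 3.264 mg/L.

3.26 mg/L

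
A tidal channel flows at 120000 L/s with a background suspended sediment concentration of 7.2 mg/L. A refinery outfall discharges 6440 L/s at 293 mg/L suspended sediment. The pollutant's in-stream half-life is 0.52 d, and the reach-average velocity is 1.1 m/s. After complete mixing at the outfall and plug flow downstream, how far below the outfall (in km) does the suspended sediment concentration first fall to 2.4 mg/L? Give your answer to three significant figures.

157 km

Mixed concentration C = ΣQC/ΣQ = (120000·7.200 + 6440·293.0) / 126400 = 2751000/126400 = 21.76 mg/L.
Half-life 0.52 d → k = ln 2 / 0.52 = 1.333 d⁻¹.
Set 21.76·exp(−k·t) = 2.4 → t = ln(21.76/2.4)/k = 142900 s = 39.69 h.
Distance = v·t = 1.1·142900 = 157200 m = 157.2 km.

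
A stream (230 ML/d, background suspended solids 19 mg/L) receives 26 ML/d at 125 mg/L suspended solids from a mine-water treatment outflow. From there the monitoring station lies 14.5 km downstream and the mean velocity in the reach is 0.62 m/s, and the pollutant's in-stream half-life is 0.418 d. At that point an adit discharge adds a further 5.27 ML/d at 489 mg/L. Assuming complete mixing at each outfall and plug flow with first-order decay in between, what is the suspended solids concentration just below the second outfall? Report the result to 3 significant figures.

Mass balance: C = (230.0·19.00 + 26.00·125.0) / 256.0 = 7620/256.0 = 29.77 mg/L; combined flow 256.0 ML/d.
Travel time t = 14.5·1000 / 0.62 = 23390 s = 6.496 h.
Half-life 0.418 d → k = ln 2 / 0.418 = 1.658 d⁻¹.
After decay, C = 29.77 × e^(−kt) = 29.77 × 0.6384 = 19.00 mg/L.
At the second outfall, C = (256.0·19.00 + 5.270·489.0) / (256.0 + 5.270) = 28.48 mg/L.

28.5 mg/L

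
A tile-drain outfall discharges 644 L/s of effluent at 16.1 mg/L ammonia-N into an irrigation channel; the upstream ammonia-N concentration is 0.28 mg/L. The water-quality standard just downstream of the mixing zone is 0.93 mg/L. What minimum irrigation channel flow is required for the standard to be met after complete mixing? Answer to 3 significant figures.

15000 L/s

Set C_mix = 0.93: (Q·0.2800 + 644.0·16.10) / (Q + 644.0) = 0.93
→ Q = 644.0·(16.10 − 0.93)/(0.93 − 0.2800) = 15030 L/s.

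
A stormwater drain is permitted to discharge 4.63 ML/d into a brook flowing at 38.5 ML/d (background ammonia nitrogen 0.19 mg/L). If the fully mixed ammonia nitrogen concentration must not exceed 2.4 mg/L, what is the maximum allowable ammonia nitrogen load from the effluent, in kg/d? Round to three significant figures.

Mass balance at the limit: 38.50·0.1900 + 4.630·Cₑ = 43.13·2.4 → Cₑ = 20.78 mg/L.
4.630 ML/d = 0.05359 m³/s. Load = 0.05359 m³/s × 20.78 g/m³ × 86 400 s/d = 96.20 kg/d.

96.2 kg/d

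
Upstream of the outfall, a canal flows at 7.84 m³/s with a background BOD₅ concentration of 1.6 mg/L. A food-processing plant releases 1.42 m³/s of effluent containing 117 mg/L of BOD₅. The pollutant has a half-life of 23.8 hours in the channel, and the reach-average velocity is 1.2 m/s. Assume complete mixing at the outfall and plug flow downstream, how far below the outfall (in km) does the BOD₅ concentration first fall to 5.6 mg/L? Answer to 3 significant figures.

Flow-weighted average: C = (7.840·1.600 + 1.420·117.0) / 9.260 = 178.7/9.260 = 19.30 mg/L.
Half-life 23.8 h → k = ln 2 / 23.8 = 0.02912 h⁻¹ = 0.6990 d⁻¹.
Set 19.30·exp(−k·t) = 5.6 → t = ln(19.30/5.6)/k = 152900 s = 42.48 h.
Distance = v·t = 1.2·152900 = 183500 m = 183.5 km.

184 km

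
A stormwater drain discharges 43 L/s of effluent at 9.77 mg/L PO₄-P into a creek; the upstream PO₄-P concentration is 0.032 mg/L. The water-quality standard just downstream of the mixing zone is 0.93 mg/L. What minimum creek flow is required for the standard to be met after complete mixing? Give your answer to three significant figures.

Set C_mix = 0.93: (Q·0.03200 + 43.00·9.770) / (Q + 43.00) = 0.93
→ Q = 43.00·(9.770 − 0.93)/(0.93 − 0.03200) = 423.3 L/s.

423 L/s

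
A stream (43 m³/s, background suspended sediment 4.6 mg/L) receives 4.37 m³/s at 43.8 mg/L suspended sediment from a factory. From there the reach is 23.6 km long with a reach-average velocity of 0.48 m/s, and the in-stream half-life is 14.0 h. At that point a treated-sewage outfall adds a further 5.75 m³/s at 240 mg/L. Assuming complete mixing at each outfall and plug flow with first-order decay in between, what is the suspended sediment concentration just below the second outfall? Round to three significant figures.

Flow-weighted average: C = (43.00·4.600 + 4.370·43.80) / 47.37 = 389.2/47.37 = 8.216 mg/L; combined flow 47.37 m³/s.
Travel time t = 23.6·1000 / 0.48 = 49170 s = 13.66 h.
Half-life 14.0 h → k = ln 2 / 14.0 = 0.04951 h⁻¹ = 1.188 d⁻¹.
First-order decay: C = 8.216·exp(−k·t) = 8.216·0.5086 = 4.178 mg/L.
At the second outfall, C = (47.37·4.178 + 5.750·240.0) / (47.37 + 5.750) = 29.71 mg/L.

29.7 mg/L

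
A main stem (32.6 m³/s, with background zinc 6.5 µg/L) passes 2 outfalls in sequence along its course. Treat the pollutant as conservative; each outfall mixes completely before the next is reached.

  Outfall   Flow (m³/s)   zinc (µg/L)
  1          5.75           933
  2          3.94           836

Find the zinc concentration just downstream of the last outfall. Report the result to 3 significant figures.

Below outfall 1: Q → 38.35 m³/s, C = (32.60·6.500 + 5.750·933.0)/38.35 = 145.4 µg/L.
Below outfall 2: Q → 42.29 m³/s, C = (38.35·145.4 + 3.940·836.0)/42.29 = 209.8 µg/L.

210 µg/L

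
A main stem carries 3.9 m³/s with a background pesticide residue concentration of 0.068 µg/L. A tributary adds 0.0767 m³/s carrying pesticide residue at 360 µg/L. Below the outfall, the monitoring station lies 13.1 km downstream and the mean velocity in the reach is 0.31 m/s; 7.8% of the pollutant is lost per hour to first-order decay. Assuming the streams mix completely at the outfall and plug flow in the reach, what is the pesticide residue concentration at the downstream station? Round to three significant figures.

2.70 µg/L

After mixing, C = (3.900·0.06800 + 0.07670·360.0) / 3.977 = 27.88/3.977 = 7.010 µg/L.
Travel time t = 13.1·1000 / 0.31 = 42260 s = 11.74 h.
7.8%/h lost → k = −ln(1 − 0.078) = 0.08121 h⁻¹.
First-order decay: C = 7.010·exp(−k·t) = 7.010·0.3855 = 2.702 µg/L.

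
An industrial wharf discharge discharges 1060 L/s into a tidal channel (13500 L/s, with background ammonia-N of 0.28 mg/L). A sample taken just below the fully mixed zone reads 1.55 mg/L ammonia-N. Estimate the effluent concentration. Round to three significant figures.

17.7 mg/L

Mass balance: 13500·0.2800 + 1060·Cₑ = 14560·1.550
→ Cₑ = (14560·1.550 − 13500·0.2800) / 1060 = 17.72 mg/L.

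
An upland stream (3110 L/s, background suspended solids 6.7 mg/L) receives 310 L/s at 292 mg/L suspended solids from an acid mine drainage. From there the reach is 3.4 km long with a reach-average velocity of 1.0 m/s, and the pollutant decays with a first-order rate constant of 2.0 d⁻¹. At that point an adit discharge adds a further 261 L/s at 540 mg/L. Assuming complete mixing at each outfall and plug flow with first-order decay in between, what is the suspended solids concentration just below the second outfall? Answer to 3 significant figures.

66.3 mg/L

After mixing, C = (3110·6.700 + 310.0·292.0) / 3420 = 111400/3420 = 32.56 mg/L; combined flow 3420 L/s.
Travel time t = 3.4·1000 / 1.0 = 3400 s = 0.9444 h.
First-order decay: C = 32.56·exp(−k·t) = 32.56·0.9243 = 30.10 mg/L.
Second outfall: C = (3420·30.10 + 261.0·540.0)/3681 = 66.25 mg/L.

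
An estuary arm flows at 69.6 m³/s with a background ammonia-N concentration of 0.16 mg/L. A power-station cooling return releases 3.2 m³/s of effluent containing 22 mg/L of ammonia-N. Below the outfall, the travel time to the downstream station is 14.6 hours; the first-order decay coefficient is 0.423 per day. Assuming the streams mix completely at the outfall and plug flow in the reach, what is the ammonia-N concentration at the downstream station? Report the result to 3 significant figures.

0.866 mg/L

Conservation of mass: C = (69.60·0.1600 + 3.200·22.00) / 72.80 = 81.54/72.80 = 1.120 mg/L.
First-order decay: C = 1.120·exp(−k·t) = 1.120·0.7731 = 0.8659 mg/L.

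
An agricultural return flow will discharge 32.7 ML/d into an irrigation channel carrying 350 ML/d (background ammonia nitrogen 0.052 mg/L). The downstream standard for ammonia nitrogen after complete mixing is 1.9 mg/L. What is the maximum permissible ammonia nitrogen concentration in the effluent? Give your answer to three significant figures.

At the limit, (Qr·Cr + Qe·Cₑ)/(Qr + Qe) = 1.9:
Cₑ = (382.7·1.9 − 350.0·0.05200) / 32.70 = 21.68 mg/L.

21.7 mg/L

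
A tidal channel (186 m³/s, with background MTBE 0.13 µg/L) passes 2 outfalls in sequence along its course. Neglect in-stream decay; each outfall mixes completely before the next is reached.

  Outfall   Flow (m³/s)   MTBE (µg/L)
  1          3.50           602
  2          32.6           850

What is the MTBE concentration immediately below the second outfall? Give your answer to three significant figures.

134 µg/L

Outfall 1: combined Q = 189.5 m³/s; C = (186.0·0.1300 + 3.500·602.0)/189.5 = 11.25 µg/L.
Outfall 2: combined Q = 222.1 m³/s; C = (189.5·11.25 + 32.60·850.0)/222.1 = 134.4 µg/L.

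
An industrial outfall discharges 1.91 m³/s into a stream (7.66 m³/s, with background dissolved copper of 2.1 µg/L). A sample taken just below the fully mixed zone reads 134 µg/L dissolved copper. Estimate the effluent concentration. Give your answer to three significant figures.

Mass balance: 7.660·2.100 + 1.910·Cₑ = 9.570·134.0
→ Cₑ = (9.570·134.0 − 7.660·2.100) / 1.910 = 663.0 µg/L.

663 µg/L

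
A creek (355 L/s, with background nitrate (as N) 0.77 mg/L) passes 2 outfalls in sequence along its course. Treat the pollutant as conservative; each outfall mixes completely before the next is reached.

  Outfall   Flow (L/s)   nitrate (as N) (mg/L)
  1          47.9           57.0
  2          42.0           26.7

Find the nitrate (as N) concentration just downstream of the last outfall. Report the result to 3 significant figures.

9.27 mg/L

Outfall 1: combined Q = 402.9 L/s; C = (355.0·0.7700 + 47.90·57.00)/402.9 = 7.455 mg/L.
Outfall 2: combined Q = 444.9 L/s; C = (402.9·7.455 + 42.00·26.70)/444.9 = 9.272 mg/L.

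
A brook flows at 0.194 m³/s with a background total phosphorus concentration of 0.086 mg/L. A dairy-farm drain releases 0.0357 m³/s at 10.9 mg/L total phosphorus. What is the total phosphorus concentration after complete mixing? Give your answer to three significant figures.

Mixed concentration C = ΣQC/ΣQ = (0.1940·0.08600 + 0.03570·10.90) / 0.2297 = 0.4058/0.2297 = 1.767 mg/L.

1.77 mg/L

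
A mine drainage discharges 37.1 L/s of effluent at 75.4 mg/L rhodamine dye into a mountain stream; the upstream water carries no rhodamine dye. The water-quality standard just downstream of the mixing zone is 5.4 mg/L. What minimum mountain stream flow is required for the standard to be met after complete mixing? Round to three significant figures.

481 L/s

Set C_mix = 5.4: (Q·0 + 37.10·75.40) / (Q + 37.10) = 5.4
→ Q = 37.10·(75.40 − 5.4)/(5.4 − 0) = 480.9 L/s.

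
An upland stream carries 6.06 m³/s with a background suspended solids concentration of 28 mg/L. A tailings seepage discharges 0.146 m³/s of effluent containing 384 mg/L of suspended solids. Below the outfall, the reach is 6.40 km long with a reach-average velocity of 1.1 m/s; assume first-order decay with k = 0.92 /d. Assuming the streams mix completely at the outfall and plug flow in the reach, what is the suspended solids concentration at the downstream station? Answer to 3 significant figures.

Flow-weighted average: C = (6.060·28.00 + 0.1460·384.0) / 6.206 = 225.7/6.206 = 36.38 mg/L.
Travel time t = 6.40·1000 / 1.1 = 5818 s = 1.616 h.
After decay, C = 36.38 × e^(−kt) = 36.38 × 0.9399 = 34.19 mg/L.

34.2 mg/L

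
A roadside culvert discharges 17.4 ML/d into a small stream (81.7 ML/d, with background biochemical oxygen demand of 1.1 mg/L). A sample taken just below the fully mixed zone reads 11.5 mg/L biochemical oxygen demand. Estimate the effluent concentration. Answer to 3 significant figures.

60.3 mg/L

Mass balance: 81.70·1.100 + 17.40·Cₑ = 99.10·11.50
→ Cₑ = (99.10·11.50 − 81.70·1.100) / 17.40 = 60.33 mg/L.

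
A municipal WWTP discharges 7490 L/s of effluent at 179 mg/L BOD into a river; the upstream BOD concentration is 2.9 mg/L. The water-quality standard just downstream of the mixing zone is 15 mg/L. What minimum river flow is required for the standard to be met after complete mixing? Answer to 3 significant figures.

Set C_mix = 15: (Q·2.900 + 7490·179.0) / (Q + 7490) = 15
→ Q = 7490·(179.0 − 15)/(15 − 2.900) = 101500 L/s.

102000 L/s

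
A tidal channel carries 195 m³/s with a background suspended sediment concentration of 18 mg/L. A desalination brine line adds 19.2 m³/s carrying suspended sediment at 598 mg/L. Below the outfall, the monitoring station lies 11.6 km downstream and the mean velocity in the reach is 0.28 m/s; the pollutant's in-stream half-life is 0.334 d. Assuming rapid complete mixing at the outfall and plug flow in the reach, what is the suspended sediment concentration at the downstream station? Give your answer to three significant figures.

25.9 mg/L

Mixed concentration C = ΣQC/ΣQ = (195.0·18.00 + 19.20·598.0) / 214.2 = 14990/214.2 = 69.99 mg/L.
Travel time t = 11.6·1000 / 0.28 = 41430 s = 11.51 h.
Half-life 0.334 d → k = ln 2 / 0.334 = 2.075 d⁻¹.
First-order decay: C = 69.99·exp(−k·t) = 69.99·0.3697 = 25.87 mg/L.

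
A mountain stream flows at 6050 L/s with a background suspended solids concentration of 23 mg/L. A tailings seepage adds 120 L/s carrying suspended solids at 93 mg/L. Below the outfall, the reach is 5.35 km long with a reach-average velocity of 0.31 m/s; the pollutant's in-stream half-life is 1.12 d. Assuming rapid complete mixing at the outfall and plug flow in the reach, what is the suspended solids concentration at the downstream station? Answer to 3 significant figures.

21.5 mg/L

Mass balance: C = (6050·23.00 + 120.0·93.00) / 6170 = 150300/6170 = 24.36 mg/L.
Travel time t = 5.35·1000 / 0.31 = 17260 s = 4.794 h.
Half-life 1.12 d → k = ln 2 / 1.12 = 0.6189 d⁻¹.
Decay over the reach: 24.36·exp(−kt) = 24.36·0.8837 = 21.53 mg/L.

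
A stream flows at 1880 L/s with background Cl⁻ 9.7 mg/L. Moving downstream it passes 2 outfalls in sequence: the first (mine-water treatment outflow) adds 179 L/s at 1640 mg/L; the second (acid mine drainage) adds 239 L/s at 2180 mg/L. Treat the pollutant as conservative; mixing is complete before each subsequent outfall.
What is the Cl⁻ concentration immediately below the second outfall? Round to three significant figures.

Below outfall 1: Q → 2059 L/s, C = (1880·9.700 + 179.0·1640)/2059 = 151.4 mg/L.
Below outfall 2: Q → 2298 L/s, C = (2059·151.4 + 239.0·2180)/2298 = 362.4 mg/L.

362 mg/L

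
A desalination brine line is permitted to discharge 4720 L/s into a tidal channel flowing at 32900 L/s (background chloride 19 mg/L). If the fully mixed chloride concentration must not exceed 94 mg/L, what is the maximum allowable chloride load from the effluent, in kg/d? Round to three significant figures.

Mass balance at the limit: 32900·19.00 + 4720·Cₑ = 37620·94 → Cₑ = 616.8 mg/L.
4720 L/s = 4.720 m³/s. Load = 4.720 m³/s × 616.8 g/m³ × 86 400 s/d = 251500 kg/d.

252000 kg/d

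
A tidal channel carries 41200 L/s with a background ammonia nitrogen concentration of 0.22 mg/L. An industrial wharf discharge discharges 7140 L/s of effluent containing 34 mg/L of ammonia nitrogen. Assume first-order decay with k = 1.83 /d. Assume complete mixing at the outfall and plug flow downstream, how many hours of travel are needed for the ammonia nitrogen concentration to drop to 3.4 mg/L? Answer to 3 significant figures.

Mixed concentration C = ΣQC/ΣQ = (41200·0.2200 + 7140·34.00) / 48340 = 251800/48340 = 5.209 mg/L.
5.209·exp(−k·t) = 3.4 → t = ln(5.209/3.4)/k = 20150 s = 5.596 h.

5.60 h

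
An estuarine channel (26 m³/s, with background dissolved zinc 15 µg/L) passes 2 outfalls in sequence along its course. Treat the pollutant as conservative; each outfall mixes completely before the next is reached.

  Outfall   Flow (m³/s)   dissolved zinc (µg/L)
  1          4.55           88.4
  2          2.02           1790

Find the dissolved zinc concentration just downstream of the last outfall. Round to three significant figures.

Below outfall 1: Q → 30.55 m³/s, C = (26.00·15.00 + 4.550·88.40)/30.55 = 25.93 µg/L.
Below outfall 2: Q → 32.57 m³/s, C = (30.55·25.93 + 2.020·1790)/32.57 = 135.3 µg/L.

135 µg/L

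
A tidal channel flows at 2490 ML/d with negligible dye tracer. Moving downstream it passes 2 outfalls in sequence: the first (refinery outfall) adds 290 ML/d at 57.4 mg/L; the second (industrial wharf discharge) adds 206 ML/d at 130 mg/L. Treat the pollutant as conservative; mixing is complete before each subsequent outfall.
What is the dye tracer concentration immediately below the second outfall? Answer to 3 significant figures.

14.5 mg/L

Outfall 1: combined Q = 2780 ML/d; C = (2490·0 + 290.0·57.40)/2780 = 5.988 mg/L.
Outfall 2: combined Q = 2986 ML/d; C = (2780·5.988 + 206.0·130.0)/2986 = 14.54 mg/L.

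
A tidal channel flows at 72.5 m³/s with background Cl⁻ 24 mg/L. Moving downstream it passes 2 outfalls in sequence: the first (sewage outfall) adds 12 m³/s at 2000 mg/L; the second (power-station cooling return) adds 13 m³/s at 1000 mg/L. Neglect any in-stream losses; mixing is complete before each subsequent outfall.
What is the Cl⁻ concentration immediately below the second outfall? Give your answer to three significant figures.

397 mg/L

Outfall 1: combined Q = 84.50 m³/s; C = (72.50·24.00 + 12.00·2000)/84.50 = 304.6 mg/L.
Outfall 2: combined Q = 97.50 m³/s; C = (84.50·304.6 + 13.00·1000)/97.50 = 397.3 mg/L.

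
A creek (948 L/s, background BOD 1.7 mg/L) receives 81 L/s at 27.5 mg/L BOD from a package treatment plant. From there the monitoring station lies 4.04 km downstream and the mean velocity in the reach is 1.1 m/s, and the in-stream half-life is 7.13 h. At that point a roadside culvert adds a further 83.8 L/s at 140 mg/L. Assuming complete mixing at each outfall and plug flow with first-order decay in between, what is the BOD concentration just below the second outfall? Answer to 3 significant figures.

Mixed concentration C = ΣQC/ΣQ = (948.0·1.700 + 81.00·27.50) / 1029 = 3839/1029 = 3.731 mg/L; combined flow 1029 L/s.
Travel time t = 4.04·1000 / 1.1 = 3673 s = 1.020 h.
Half-life 7.13 h → k = ln 2 / 7.13 = 0.09722 h⁻¹ = 2.333 d⁻¹.
Applying C = C₀e^(−kt): 3.731 × 0.9056 = 3.379 mg/L.
Second outfall: C = (1029·3.379 + 83.80·140.0)/1113 = 13.67 mg/L.

13.7 mg/L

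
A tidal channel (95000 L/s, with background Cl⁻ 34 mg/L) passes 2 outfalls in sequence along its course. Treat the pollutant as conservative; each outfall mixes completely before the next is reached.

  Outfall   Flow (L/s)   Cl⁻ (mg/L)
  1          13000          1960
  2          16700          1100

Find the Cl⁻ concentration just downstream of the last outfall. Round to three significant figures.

Below outfall 1: Q → 108000 L/s, C = (95000·34.00 + 13000·1960)/108000 = 265.8 mg/L.
Below outfall 2: Q → 124700 L/s, C = (108000·265.8 + 16700·1100)/124700 = 377.5 mg/L.

378 mg/L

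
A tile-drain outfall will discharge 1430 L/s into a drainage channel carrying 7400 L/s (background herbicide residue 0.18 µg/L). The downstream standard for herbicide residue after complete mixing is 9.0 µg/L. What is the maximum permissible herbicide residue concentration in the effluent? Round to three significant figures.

54.6 µg/L

At the limit, (Qr·Cr + Qe·Cₑ)/(Qr + Qe) = 9.0:
Cₑ = (8830·9.0 − 7400·0.1800) / 1430 = 54.64 µg/L.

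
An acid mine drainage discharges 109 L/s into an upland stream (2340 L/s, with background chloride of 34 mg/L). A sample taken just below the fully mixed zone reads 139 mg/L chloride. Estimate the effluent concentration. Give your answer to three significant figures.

Mass balance: 2340·34.00 + 109.0·Cₑ = 2449·139.0
→ Cₑ = (2449·139.0 − 2340·34.00) / 109.0 = 2393 mg/L.

2390 mg/L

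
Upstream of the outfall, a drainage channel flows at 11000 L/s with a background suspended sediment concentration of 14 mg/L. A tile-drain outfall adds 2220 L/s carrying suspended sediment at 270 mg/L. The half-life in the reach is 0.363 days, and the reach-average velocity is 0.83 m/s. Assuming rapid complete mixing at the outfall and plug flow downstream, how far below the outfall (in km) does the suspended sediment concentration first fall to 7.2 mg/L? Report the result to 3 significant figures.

77.7 km

Mixed concentration C = ΣQC/ΣQ = (11000·14.00 + 2220·270.0) / 13220 = 753400/13220 = 56.99 mg/L.
Half-life 0.363 d → k = ln 2 / 0.363 = 1.909 d⁻¹.
Set 56.99·exp(−k·t) = 7.2 → t = ln(56.99/7.2)/k = 93610 s = 26.00 h.
Distance = v·t = 0.83·93610 = 77690 m = 77.69 km.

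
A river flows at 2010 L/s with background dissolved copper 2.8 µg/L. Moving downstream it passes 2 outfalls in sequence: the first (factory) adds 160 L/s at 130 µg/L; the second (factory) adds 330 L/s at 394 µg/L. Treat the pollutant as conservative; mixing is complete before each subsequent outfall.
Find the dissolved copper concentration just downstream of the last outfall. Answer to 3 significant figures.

After outfall 1: Q = 2010 + 160.0 = 2170 L/s; C = (2010·2.800 + 160.0·130.0)/2170 = 12.18 µg/L.
After outfall 2: Q = 2170 + 330.0 = 2500 L/s; C = (2170·12.18 + 330.0·394.0)/2500 = 62.58 µg/L.

62.6 µg/L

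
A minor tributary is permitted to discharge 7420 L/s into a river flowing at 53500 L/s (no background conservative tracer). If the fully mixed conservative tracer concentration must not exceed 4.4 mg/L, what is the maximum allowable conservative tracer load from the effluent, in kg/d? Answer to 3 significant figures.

23200 kg/d

Mass balance at the limit: 53500·0 + 7420·Cₑ = 60920·4.4 → Cₑ = 36.13 mg/L.
7420 L/s = 7.420 m³/s. Load = 7.420 m³/s × 36.13 g/m³ × 86 400 s/d = 23160 kg/d.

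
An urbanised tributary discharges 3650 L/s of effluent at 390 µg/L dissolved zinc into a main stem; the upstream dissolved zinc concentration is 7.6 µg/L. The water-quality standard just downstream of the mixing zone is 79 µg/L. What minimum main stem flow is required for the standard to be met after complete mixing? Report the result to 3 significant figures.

Set C_mix = 79: (Q·7.600 + 3650·390.0) / (Q + 3650) = 79
→ Q = 3650·(390.0 − 79)/(79 − 7.600) = 15900 L/s.

15900 L/s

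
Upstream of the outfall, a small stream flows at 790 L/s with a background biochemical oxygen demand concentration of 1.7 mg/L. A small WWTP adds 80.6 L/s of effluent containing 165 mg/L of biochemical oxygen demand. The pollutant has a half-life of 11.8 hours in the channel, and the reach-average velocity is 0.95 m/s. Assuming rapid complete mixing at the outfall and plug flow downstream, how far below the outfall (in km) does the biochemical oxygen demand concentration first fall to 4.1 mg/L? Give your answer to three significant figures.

82.2 km

Mass balance: C = (790.0·1.700 + 80.60·165.0) / 870.6 = 14640/870.6 = 16.82 mg/L.
Half-life 11.8 h → k = ln 2 / 11.8 = 0.05874 h⁻¹ = 1.410 d⁻¹.
Set 16.82·exp(−k·t) = 4.1 → t = ln(16.82/4.1)/k = 86500 s = 24.03 h.
Distance = v·t = 0.95·86500 = 82180 m = 82.18 km.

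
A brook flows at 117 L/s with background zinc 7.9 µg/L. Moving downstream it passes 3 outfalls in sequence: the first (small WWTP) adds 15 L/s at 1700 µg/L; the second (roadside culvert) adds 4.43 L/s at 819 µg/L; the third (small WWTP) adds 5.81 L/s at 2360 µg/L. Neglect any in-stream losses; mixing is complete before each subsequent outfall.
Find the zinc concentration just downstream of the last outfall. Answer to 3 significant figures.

Outfall 1: combined Q = 132.0 L/s; C = (117.0·7.900 + 15.00·1700)/132.0 = 200.2 µg/L.
Outfall 2: combined Q = 136.4 L/s; C = (132.0·200.2 + 4.430·819.0)/136.4 = 220.3 µg/L.
Outfall 3: combined Q = 142.2 L/s; C = (136.4·220.3 + 5.810·2360)/142.2 = 307.7 µg/L.

308 µg/L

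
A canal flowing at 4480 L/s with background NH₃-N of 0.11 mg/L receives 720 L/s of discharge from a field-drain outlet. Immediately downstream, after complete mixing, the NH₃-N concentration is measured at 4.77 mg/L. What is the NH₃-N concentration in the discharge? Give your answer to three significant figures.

33.8 mg/L

Mass balance: 4480·0.1100 + 720.0·Cₑ = 5200·4.770
→ Cₑ = (5200·4.770 − 4480·0.1100) / 720.0 = 33.77 mg/L.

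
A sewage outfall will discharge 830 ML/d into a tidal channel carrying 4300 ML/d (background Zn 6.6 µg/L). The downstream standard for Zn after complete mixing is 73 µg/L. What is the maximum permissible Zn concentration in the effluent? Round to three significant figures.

At the limit, (Qr·Cr + Qe·Cₑ)/(Qr + Qe) = 73:
Cₑ = (5130·73 − 4300·6.600) / 830.0 = 417.0 µg/L.

417 µg/L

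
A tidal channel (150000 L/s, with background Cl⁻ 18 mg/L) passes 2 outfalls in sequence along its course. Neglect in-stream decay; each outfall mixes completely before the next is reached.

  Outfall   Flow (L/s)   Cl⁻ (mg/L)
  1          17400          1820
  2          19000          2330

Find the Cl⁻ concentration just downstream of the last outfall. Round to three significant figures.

422 mg/L

Outfall 1: combined Q = 167400 L/s; C = (150000·18.00 + 17400·1820)/167400 = 205.3 mg/L.
Outfall 2: combined Q = 186400 L/s; C = (167400·205.3 + 19000·2330)/186400 = 421.9 mg/L.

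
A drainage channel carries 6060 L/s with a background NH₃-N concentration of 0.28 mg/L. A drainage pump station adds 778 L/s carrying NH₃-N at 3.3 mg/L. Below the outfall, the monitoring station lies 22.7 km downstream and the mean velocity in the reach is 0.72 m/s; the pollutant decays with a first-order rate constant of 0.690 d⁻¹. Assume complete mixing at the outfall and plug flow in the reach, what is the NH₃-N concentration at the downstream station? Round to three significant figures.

0.485 mg/L

After mixing, C = (6060·0.2800 + 778.0·3.300) / 6838 = 4264/6838 = 0.6236 mg/L.
Travel time t = 22.7·1000 / 0.72 = 31530 s = 8.758 h.
Applying C = C₀e^(−kt): 0.6236 × 0.7774 = 0.4848 mg/L.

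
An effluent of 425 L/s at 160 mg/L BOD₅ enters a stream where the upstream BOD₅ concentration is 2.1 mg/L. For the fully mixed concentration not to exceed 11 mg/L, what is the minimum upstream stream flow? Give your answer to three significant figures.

Set C_mix = 11: (Q·2.100 + 425.0·160.0) / (Q + 425.0) = 11
→ Q = 425.0·(160.0 − 11)/(11 − 2.100) = 7115 L/s.

7120 L/s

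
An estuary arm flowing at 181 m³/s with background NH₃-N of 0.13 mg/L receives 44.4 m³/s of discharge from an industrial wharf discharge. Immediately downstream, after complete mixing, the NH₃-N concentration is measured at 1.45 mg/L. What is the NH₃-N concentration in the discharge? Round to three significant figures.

Mass balance: 181.0·0.1300 + 44.40·Cₑ = 225.4·1.450
→ Cₑ = (225.4·1.450 − 181.0·0.1300) / 44.40 = 6.831 mg/L.

6.83 mg/L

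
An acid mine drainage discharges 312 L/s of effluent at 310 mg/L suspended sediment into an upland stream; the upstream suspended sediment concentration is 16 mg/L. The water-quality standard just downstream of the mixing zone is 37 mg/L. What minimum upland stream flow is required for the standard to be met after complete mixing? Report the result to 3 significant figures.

Set C_mix = 37: (Q·16.00 + 312.0·310.0) / (Q + 312.0) = 37
→ Q = 312.0·(310.0 − 37)/(37 − 16.00) = 4056 L/s.

4060 L/s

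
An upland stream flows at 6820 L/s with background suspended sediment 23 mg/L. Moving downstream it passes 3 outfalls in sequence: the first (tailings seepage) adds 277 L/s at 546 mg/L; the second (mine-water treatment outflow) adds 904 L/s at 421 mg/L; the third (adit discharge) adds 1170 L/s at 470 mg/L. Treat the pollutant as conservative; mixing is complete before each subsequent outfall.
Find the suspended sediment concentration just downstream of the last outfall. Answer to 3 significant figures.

135 mg/L

Outfall 1: combined Q = 7097 L/s; C = (6820·23.00 + 277.0·546.0)/7097 = 43.41 mg/L.
Outfall 2: combined Q = 8001 L/s; C = (7097·43.41 + 904.0·421.0)/8001 = 86.07 mg/L.
Outfall 3: combined Q = 9171 L/s; C = (8001·86.07 + 1170·470.0)/9171 = 135.1 mg/L.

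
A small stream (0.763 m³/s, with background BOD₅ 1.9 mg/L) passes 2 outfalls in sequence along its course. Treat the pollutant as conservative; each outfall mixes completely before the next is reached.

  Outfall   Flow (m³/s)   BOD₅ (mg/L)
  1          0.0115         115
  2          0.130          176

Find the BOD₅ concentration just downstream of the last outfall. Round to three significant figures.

28.4 mg/L

After outfall 1: Q = 0.7630 + 0.01150 = 0.7745 m³/s; C = (0.7630·1.900 + 0.01150·115.0)/0.7745 = 3.579 mg/L.
After outfall 2: Q = 0.7745 + 0.1300 = 0.9045 m³/s; C = (0.7745·3.579 + 0.1300·176.0)/0.9045 = 28.36 mg/L.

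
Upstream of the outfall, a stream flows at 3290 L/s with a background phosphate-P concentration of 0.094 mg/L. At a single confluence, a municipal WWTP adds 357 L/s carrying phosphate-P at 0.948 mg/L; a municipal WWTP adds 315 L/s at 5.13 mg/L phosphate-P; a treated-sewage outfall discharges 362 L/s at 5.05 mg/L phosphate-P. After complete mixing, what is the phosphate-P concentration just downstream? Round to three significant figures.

Mass balance: C = (3290·0.09400 + 357.0·0.9480 + 315.0·5.130 + 362.0·5.050) / 4324 = 4092/4324 = 0.9463 mg/L.

0.946 mg/L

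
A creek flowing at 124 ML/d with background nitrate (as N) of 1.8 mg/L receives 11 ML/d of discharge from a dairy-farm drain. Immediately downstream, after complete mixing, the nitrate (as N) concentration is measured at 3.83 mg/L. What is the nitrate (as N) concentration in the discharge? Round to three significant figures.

26.7 mg/L

Mass balance: 124.0·1.800 + 11.00·Cₑ = 135.0·3.830
→ Cₑ = (135.0·3.830 − 124.0·1.800) / 11.00 = 26.71 mg/L.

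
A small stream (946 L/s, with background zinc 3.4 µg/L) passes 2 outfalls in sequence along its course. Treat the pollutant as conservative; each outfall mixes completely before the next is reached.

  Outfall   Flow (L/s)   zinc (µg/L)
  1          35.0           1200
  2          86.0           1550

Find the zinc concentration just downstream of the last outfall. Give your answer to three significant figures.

167 µg/L

Outfall 1: combined Q = 981.0 L/s; C = (946.0·3.400 + 35.00·1200)/981.0 = 46.09 µg/L.
Outfall 2: combined Q = 1067 L/s; C = (981.0·46.09 + 86.00·1550)/1067 = 167.3 µg/L.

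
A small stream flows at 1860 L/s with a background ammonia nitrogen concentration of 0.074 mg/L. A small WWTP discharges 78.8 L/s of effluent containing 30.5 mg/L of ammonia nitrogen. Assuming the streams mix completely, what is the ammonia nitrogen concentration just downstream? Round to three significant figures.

Mass balance: C = (1860·0.07400 + 78.80·30.50) / 1939 = 2541/1939 = 1.311 mg/L.

1.31 mg/L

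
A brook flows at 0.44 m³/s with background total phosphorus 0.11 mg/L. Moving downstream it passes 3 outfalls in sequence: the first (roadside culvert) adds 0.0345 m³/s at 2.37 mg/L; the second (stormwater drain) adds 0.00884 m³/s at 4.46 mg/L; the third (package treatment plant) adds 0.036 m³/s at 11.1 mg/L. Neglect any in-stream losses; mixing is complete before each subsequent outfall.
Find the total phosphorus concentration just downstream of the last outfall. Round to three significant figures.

1.10 mg/L

After outfall 1: Q = 0.4400 + 0.03450 = 0.4745 m³/s; C = (0.4400·0.1100 + 0.03450·2.370)/0.4745 = 0.2743 mg/L.
After outfall 2: Q = 0.4745 + 0.008840 = 0.4833 m³/s; C = (0.4745·0.2743 + 0.008840·4.460)/0.4833 = 0.3509 mg/L.
After outfall 3: Q = 0.4833 + 0.03600 = 0.5193 m³/s; C = (0.4833·0.3509 + 0.03600·11.10)/0.5193 = 1.096 mg/L.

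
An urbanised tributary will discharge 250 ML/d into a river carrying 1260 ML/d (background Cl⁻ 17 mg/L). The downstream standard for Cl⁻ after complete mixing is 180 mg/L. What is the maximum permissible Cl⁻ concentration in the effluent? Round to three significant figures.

1000 mg/L

At the limit, (Qr·Cr + Qe·Cₑ)/(Qr + Qe) = 180:
Cₑ = (1510·180 − 1260·17.00) / 250.0 = 1002 mg/L.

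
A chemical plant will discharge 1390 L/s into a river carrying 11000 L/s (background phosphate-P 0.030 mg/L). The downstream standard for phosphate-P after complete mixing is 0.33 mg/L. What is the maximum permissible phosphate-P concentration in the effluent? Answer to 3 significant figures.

At the limit, (Qr·Cr + Qe·Cₑ)/(Qr + Qe) = 0.33:
Cₑ = (12390·0.33 − 11000·0.03000) / 1390 = 2.704 mg/L.

2.70 mg/L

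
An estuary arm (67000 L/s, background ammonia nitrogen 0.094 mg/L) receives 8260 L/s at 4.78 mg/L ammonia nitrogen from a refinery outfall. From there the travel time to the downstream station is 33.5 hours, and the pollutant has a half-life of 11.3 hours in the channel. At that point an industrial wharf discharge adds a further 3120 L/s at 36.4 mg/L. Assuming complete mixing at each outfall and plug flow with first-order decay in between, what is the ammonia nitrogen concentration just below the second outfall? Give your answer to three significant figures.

After mixing, C = (67000·0.09400 + 8260·4.780) / 75260 = 45780/75260 = 0.6083 mg/L; combined flow 75260 L/s.
Half-life 11.3 h → k = ln 2 / 11.3 = 0.06134 h⁻¹ = 1.472 d⁻¹.
After decay, C = 0.6083 × e^(−kt) = 0.6083 × 0.1281 = 0.07793 mg/L.
At the second outfall, C = (75260·0.07793 + 3120·36.40) / (75260 + 3120) = 1.524 mg/L.

1.52 mg/L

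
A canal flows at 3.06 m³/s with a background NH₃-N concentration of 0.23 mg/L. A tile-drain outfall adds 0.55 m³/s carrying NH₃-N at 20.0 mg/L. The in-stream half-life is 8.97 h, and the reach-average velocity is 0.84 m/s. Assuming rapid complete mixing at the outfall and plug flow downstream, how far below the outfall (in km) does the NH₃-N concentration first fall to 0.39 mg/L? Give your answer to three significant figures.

Conservation of mass: C = (3.060·0.2300 + 0.5500·20.00) / 3.610 = 11.70/3.610 = 3.242 mg/L.
Half-life 8.97 h → k = ln 2 / 8.97 = 0.07727 h⁻¹ = 1.855 d⁻¹.
Set 3.242·exp(−k·t) = 0.39 → t = ln(3.242/0.39)/k = 98660 s = 27.41 h.
Distance = v·t = 0.84·98660 = 82880 m = 82.88 km.

82.9 km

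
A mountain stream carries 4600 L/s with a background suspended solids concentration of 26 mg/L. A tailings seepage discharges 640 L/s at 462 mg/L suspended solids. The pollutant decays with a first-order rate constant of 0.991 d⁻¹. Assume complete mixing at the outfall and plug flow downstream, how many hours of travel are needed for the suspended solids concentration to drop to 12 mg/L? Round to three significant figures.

Mixed concentration C = ΣQC/ΣQ = (4600·26.00 + 640.0·462.0) / 5240 = 415300/5240 = 79.25 mg/L.
79.25·exp(−k·t) = 12 → t = ln(79.25/12)/k = 164600 s = 45.72 h.

45.7 h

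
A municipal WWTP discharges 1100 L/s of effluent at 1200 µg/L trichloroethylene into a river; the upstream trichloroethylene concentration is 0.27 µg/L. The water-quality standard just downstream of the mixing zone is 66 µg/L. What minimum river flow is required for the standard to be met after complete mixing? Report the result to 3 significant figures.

Set C_mix = 66: (Q·0.2700 + 1100·1200) / (Q + 1100) = 66
→ Q = 1100·(1200 − 66)/(66 − 0.2700) = 18980 L/s.

19000 L/s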